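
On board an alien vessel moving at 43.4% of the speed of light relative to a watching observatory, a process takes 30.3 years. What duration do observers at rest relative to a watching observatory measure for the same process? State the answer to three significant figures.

33.6 years

With β = 0.434, γ = 1/√(1 − 0.434²) = 1/√0.811644 = 1.11.
Time dilation: Δt = γ·Δτ = 1.11 × 30.3 = 33.6 years.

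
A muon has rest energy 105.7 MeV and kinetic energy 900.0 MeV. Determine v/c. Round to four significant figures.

0.9945

γ = 1 + K/(mc²) = 1 + 900.0/105.7 = 9.5147.
β = √(1 − 1/γ²) = √(1 − 0.0110461) = √0.9889539 = 0.9945.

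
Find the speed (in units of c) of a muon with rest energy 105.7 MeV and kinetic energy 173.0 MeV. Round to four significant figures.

0.9253c

K = (γ−1)mc², so γ = 1 + 173.0/105.7 = 2.6367.
Then v/c = √(1 − γ⁻²) = √(1 − 0.14384) = √0.85616 = 0.9253.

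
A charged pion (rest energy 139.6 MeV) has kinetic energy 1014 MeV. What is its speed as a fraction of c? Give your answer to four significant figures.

0.9927c

K = (γ−1)mc², so γ = 1 + 1014/139.6 = 8.2636.
Then v/c = √(1 − γ⁻²) = √(1 − 0.0146441) = √0.9853559 = 0.9927.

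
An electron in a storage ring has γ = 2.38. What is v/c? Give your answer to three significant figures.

β = √(1 − 1/γ²) = √(1 − 1/5.6644) = √0.823459 = 0.907.

0.907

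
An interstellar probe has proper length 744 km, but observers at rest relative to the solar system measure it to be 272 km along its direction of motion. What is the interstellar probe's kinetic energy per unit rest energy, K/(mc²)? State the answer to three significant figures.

1.74

From L = L₀/γ: γ = 744/272 = 2.73529.
K/(mc²) = γ − 1 = 2.73529 − 1 = 1.74.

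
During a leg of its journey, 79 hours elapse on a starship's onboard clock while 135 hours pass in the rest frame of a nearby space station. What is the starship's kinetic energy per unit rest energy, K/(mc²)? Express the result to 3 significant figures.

0.709

γ = Δt/Δτ = 135/79 = 1.70886.
K/(mc²) = γ − 1 = 1.70886 − 1 = 0.709.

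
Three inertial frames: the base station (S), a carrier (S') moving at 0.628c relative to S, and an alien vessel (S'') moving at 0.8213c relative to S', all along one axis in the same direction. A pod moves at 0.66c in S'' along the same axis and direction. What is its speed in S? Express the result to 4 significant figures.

Apply u = (u'+v)/(1+u'v) twice. Pod in the carrier frame: (0.66+0.8213)/(1+0.66·0.8213) = 1.4813/1.542058 = 0.9606c.
That velocity, transformed to the rest frame of the base station: (0.9606+0.628)/(1+0.9606·0.628) = 1.5886/1.6032568 = 0.99086c.

0.9909c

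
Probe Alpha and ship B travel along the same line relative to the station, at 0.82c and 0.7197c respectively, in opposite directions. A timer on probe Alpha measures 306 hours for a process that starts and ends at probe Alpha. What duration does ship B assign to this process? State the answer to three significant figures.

1220 hours

Transform probe Alpha's velocity into ship B's frame: (0.82 + 0.7197)/(1 + 0.82·0.7197) = 1.5397/1.590154, so the relative speed is 0.96827c.
γ for this relative speed: γ = 1/√(1 − 0.937547) = 4.0015.
Probe Alpha's interval is proper; time dilation gives Δt_B = γΔτ = 4.0015 × 306 hours = 1220 hours.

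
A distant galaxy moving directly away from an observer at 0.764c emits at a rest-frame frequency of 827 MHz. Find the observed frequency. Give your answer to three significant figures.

Relativistic Doppler (source moving away): f_obs = f_src · √((1−β)/(1+β)).
With β = 0.764: factor = √(0.236/1.764) = 0.36577.
f_obs = 827 × 0.36577 = 302 MHz.

302 MHz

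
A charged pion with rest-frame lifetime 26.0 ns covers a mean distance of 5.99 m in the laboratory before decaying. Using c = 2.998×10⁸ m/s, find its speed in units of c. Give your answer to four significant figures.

d = βγcτ ⇒ βγ = d/(cτ) = 5.990 m / (7.7948 m) = 0.76846.
β = (βγ)/√(1+(βγ)²) = 0.76846/√1.590531 = 0.6093.

0.6093c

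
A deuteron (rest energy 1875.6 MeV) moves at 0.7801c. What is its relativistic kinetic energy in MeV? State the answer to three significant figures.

Lorentz factor: γ = (1 − 0.60855601)^(−1/2) = 1.59833.
Kinetic energy: K = (γ − 1)mc² = (1.59833 − 1) × 1875.6 MeV = 0.59833 × 1875.6 = 1120 MeV.

1120 MeV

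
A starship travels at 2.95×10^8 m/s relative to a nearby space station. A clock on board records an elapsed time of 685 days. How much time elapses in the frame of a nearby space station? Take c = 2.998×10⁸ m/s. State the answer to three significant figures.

3840 days

β = v/c = (2.95×10^8 m/s)/(2.998×10⁸ m/s) = 0.983989.
With β = 0.983989, γ = 1/√(1 − 0.983989²) = 1/√0.03176565 = 5.6108.
The onboard clock measures proper time, so the interval in the rest frame of a nearby space station is dilated: Δt = γ·Δτ = 5.6108 × 685 days = 3840 days.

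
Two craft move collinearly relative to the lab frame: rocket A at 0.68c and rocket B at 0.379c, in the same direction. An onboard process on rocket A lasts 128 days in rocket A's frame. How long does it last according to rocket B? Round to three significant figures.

Transform rocket A's velocity into rocket B's frame: (0.68 − 0.379)/(1 − 0.68·0.379) = 0.301/0.74228, so the relative speed is 0.40551c.
At |u| = 0.40551c, γ = (1 − 0.164438)^(−1/2) = 1.094.
The clock on rocket A records proper time, so rocket B measures Δt = γΔτ = 1.094 × 128 = 140 days.

140 days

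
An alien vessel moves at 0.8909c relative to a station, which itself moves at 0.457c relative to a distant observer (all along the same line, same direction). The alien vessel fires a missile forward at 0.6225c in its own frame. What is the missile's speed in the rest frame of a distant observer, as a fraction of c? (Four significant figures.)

0.9900c

Compose velocities in two stages. Stage 1 (into S'): u₁ = (0.6225+0.8909)/(1+0.6225×0.8909) = 0.97351.
Stage 2 (into S): u = (0.97351+0.457)/(1+0.97351×0.457) = 0.99004, so the speed is 0.9900c.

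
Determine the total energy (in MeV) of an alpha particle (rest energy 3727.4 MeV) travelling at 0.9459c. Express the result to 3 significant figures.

Lorentz factor: γ = (1 − 0.89472681)^(−1/2) = 3.0821.
Total energy: E = γmc² = 3.0821 × 3727.4 MeV = 11500 MeV.

11500 MeV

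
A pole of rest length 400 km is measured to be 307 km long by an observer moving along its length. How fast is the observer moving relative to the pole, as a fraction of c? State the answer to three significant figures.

0.641c

Length contraction gives γ = L₀/L = 400/307 = 1.3029.
β = √(1 − 1/γ²) = √0.410915 = 0.641.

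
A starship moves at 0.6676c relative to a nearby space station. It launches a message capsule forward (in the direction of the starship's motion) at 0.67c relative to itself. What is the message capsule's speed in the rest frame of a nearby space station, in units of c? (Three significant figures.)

0.924c

In units of c, u = (u' + v)/(1 + u'v) with u' = 0.67 and v = 0.6676.
Numerator: 0.67 + 0.6676 = 1.3376. Denominator: 1 + (0.67)(0.6676) = 1.447292.
u = 1.3376/1.447292 = 0.92421, so the speed is 0.924c.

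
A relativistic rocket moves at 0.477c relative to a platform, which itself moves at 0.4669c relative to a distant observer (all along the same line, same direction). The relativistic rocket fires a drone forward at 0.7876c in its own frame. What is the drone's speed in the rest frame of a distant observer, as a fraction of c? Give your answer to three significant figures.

0.970c

Compose velocities in two stages. Stage 1 (into S'): u₁ = (0.7876+0.477)/(1+0.7876×0.477) = 0.91925.
Stage 2 (into S): u = (0.91925+0.4669)/(1+0.91925×0.4669) = 0.96988, so the speed is 0.970c.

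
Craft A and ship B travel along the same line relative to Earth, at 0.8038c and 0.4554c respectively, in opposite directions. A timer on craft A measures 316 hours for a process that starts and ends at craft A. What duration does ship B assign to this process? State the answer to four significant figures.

815.0 hours

Transform craft A's velocity into ship B's frame: (0.8038 + 0.4554)/(1 + 0.8038·0.4554) = 1.2592/1.36605052, so the relative speed is 0.92178c.
At |u| = 0.92178c, γ = (1 − 0.849678)^(−1/2) = 2.5792.
The clock on craft A records proper time, so ship B measures Δt = γΔτ = 2.5792 × 316 = 815.0 hours.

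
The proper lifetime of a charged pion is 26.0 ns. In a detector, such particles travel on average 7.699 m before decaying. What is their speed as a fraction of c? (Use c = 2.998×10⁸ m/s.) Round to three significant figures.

0.703c

Let x = d/(cτ) = 7.699 m / (2.998×10⁸ m/s × 2.600×10^-8 s) = 0.98771. Since d = βγcτ, x = βγ = β/√(1−β²).
Solving: β² = x²/(1+x²) = 0.975571/1.975571 = 0.493817, so β = 0.703.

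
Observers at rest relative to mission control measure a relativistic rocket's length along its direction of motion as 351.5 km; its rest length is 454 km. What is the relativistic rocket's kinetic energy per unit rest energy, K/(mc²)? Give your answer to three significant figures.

0.292

Length contraction gives γ = L₀/L = 454/351.5 = 1.29161.
Since K = (γ−1)mc², K/(mc²) = 1.29161 − 1 = 0.292.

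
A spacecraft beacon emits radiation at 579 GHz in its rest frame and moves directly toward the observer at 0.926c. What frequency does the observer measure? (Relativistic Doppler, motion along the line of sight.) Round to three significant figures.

Relativistic Doppler (source moving toward): f_obs = f_src · √((1+β)/(1−β)).
With β = 0.926: factor = √(1.926/0.074) = 5.1017.
f_obs = 579 × 5.1017 = 2950 GHz.

2950 GHz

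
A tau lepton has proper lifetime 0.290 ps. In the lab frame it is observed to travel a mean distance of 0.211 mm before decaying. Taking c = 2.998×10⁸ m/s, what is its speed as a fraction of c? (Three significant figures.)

0.925c

Let x = d/(cτ) = 2.110×10^-4 m / (2.998×10⁸ m/s × 2.900×10^-13 s) = 2.4269. Since d = βγcτ, x = βγ = β/√(1−β²).
Solving: β² = x²/(1+x²) = 5.88984/6.88984 = 0.854859, so β = 0.925.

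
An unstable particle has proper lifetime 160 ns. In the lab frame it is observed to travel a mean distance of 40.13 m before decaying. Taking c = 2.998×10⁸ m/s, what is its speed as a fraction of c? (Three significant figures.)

d = βγcτ ⇒ βγ = d/(cτ) = 40.13 m / (47.968 m) = 0.8366.
β = (βγ)/√(1+(βγ)²) = 0.8366/√1.6999 = 0.642.

0.642c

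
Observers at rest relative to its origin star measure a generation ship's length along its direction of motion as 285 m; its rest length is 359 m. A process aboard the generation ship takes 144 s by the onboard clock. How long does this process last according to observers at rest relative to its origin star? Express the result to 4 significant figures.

181.4 s

γ = L₀/L = 359/285 = 1.25965.
Δt = γΔτ = 1.25965 × 144 = 181.4 s.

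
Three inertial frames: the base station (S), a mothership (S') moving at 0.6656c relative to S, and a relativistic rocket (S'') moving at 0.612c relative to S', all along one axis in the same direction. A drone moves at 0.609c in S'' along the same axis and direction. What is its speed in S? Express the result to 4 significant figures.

0.9768c

Apply u = (u'+v)/(1+u'v) twice. Drone in the mothership frame: (0.609+0.612)/(1+0.609·0.612) = 1.221/1.372708 = 0.88948c.
That velocity, transformed to the rest frame of the base station: (0.88948+0.6656)/(1+0.88948·0.6656) = 1.55508/1.592037888 = 0.97679c.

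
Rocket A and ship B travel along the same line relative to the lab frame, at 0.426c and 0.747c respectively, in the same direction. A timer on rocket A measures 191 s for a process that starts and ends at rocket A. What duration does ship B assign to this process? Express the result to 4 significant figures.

Speed of rocket A in ship B's frame: u = (v_A − v_B)/(1 − v_A v_B/c²) = (0.426 − 0.747)/(1 − 0.426×0.747) = −0.321/0.681778 = −0.47083; |u| = 0.47083c.
γ for this relative speed: γ = 1/√(1 − 0.221681) = 1.1335.
The clock on rocket A records proper time, so ship B measures Δt = γΔτ = 1.1335 × 191 = 216.5 s.

216.5 s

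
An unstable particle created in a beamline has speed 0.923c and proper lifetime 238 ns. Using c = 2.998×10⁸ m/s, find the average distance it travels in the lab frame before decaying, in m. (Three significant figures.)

Lorentz factor: γ = (1 − 0.851929)^(−1/2) = 2.5988.
Lab-frame lifetime: Δt = γτ = 2.5988 × 238 ns = 618.51 ns.
Distance: d = vΔt = 0.923 × 2.998×10⁸ m/s × 6.1851×10^-7 s = 171 m.

171 m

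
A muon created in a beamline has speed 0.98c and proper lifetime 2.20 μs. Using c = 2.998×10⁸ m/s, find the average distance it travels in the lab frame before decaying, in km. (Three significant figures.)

3.25 km

γ = 1/√(1 − β²) = 1/√(1 − 0.9604) = 1/√0.0396 = 1/0.198997 = 5.0252.
Lab-frame lifetime: Δt = γτ = 5.0252 × 2.20 μs = 11.055 μs.
Distance: d = vΔt = 0.98 × 2.998×10⁸ m/s × 1.1055×10^-5 s = 3250 m = 3.25 km.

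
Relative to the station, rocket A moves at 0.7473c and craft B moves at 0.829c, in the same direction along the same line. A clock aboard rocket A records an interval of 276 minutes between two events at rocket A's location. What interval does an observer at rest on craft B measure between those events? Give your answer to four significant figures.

282.6 minutes

The velocity of rocket A relative to craft B is (0.7473 − 0.829)c / (1 − 0.7473×0.829) = −0.21472c; relative speed 0.21472c.
γ for this relative speed: γ = 1/√(1 − 0.0461047) = 1.0239.
Rocket A's interval is proper; time dilation gives Δt_B = γΔτ = 1.0239 × 276 minutes = 282.6 minutes.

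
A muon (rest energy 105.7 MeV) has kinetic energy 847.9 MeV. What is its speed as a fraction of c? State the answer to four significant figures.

K = (γ−1)mc², so γ = 1 + 847.9/105.7 = 9.0218.
Then v/c = √(1 − γ⁻²) = √(1 − 0.0122861) = √0.9877139 = 0.9938.

0.9938c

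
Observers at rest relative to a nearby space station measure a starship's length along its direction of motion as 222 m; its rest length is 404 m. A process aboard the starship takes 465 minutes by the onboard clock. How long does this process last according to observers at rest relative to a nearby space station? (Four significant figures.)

From L = L₀/γ: γ = 404/222 = 1.81982.
Δt = γΔτ = 1.81982 × 465 = 846.2 minutes.

846.2 minutes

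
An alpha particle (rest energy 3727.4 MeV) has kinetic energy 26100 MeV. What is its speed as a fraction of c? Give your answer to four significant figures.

K = (γ−1)mc², so γ = 1 + 26100/3727.4 = 8.0022.
Then v/c = √(1 − γ⁻²) = √(1 − 0.0156164) = √0.9843836 = 0.9922.

0.9922c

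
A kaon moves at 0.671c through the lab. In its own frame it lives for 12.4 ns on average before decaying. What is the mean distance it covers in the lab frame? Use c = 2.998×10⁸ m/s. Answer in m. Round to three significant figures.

3.36 m

γ = 1/√(1 − β²) = 1/√(1 − 0.450241) = 1/√0.549759 = 1/0.741457 = 1.3487.
Lab-frame lifetime: Δt = γτ = 1.3487 × 12.4 ns = 16.724 ns.
Distance: d = vΔt = 0.671 × 2.998×10⁸ m/s × 1.6724×10^-8 s = 3.36 m.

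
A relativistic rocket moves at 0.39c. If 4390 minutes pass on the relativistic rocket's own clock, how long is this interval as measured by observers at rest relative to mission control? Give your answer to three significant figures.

γ = 1/√(1 − β²) = 1/√(1 − 0.1521) = 1/√0.8479 = 1/0.920815 = 1.086.
The onboard clock measures proper time, so the interval in the rest frame of mission control is dilated: Δt = γ·Δτ = 1.086 × 4390 minutes = 4770 minutes.

4770 minutes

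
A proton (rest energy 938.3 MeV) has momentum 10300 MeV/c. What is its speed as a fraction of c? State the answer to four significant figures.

pc/(mc²) = 10300/938.3 = 10.977 = βγ = β/√(1−β²).
So β² = x²/(1 + x²) with x = 10.977: x² = 120.495, β² = 120.495/121.495 = 0.991769, β = 0.9959.

0.9959c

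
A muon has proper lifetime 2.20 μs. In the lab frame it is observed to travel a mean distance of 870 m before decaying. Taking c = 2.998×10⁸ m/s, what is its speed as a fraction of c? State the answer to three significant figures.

0.797c

Lab distance = (lab lifetime)·v = γτ·βc, so βγ = d/(cτ) = 870.0/(2.998×10⁸ × 2.200×10^-6) = 1.3191.
With βγ = 1.3191: γ² = 1 + (βγ)² = 2.74002, and β = (βγ)/γ = 1.3191/1.6553 = 0.797.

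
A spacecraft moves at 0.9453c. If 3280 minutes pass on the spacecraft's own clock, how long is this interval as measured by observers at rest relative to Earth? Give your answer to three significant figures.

β² = 0.89359209, so γ = 1/√0.10640791 = 3.0656.
Time dilation: Δt = γ·Δτ = 3.0656 × 3280 = 10100 minutes.

10100 minutes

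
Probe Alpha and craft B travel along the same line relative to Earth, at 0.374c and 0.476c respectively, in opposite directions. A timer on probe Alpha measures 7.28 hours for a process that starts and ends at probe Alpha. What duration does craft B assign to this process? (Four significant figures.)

10.51 hours

The velocity of probe Alpha relative to craft B is (0.374 + 0.476)c / (1 + 0.374×0.476) = 0.72155c; relative speed 0.72155c.
γ for this relative speed: γ = 1/√(1 − 0.520634) = 1.4443.
Probe Alpha's interval is proper; time dilation gives Δt_B = γΔτ = 1.4443 × 7.28 hours = 10.51 hours.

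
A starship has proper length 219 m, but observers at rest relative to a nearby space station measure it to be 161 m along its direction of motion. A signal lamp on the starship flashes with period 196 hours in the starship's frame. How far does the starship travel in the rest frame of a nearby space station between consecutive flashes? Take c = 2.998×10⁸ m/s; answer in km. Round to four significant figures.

1.951×10^11 km

From L = L₀/γ: γ = 219/161 = 1.36025.
β = √(1 − 1/γ²) = 0.67789. Lab-frame period = γτ = 1.36025×196 hours = 266.61 hours. Distance = βc × γτ = 0.67789 × 2.998×10⁸ m/s × 959796 s = 1.9506×10^14 m = 1.951×10^11 km.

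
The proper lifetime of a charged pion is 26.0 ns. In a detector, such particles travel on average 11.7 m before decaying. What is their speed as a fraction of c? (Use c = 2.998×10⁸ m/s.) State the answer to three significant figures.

0.832c

d = βγcτ ⇒ βγ = d/(cτ) = 11.70 m / (7.7948 m) = 1.501.
β = (βγ)/√(1+(βγ)²) = 1.501/√3.253 = 0.832.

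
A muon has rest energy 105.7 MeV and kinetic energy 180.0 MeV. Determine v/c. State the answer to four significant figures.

0.9290

K = (γ−1)mc², so γ = 1 + 180.0/105.7 = 2.7029.
Then v/c = √(1 − γ⁻²) = √(1 − 0.13688) = √0.86312 = 0.9290.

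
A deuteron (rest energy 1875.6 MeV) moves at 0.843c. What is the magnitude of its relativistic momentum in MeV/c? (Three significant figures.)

With β = 0.843, γ = 1/√(1 − 0.843²) = 1/√0.289351 = 1.859.
Momentum: p = γβ·mc = 1.859 × 0.843 × 1875.6 MeV/c = 2940 MeV/c.

2940 MeV/c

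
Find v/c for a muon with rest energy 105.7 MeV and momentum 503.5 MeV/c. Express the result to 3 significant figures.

βγ = pc/(mc²) = 503.5/105.7 = 4.7635.
Since γ² = 1 + (βγ)² = 23.6909, γ = √23.6909 = 4.86733, and β = (βγ)/γ = 4.7635/4.86733 = 0.979.

0.979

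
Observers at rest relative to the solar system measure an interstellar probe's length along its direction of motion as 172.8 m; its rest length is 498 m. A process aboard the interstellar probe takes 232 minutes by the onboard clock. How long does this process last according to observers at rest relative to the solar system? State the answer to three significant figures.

γ = L₀/L = 498/172.8 = 2.88194.
Δt = γΔτ = 2.88194 × 232 = 669 minutes.

669 minutes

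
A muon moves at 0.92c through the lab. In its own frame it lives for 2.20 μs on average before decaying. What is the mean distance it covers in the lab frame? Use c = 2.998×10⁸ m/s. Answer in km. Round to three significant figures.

γ = 1/√(1 − β²) = 1/√(1 − 0.8464) = 1/√0.1536 = 1/0.391918 = 2.5516.
Lab-frame lifetime: Δt = γτ = 2.5516 × 2.20 μs = 5.6135 μs.
Distance: d = vΔt = 0.92 × 2.998×10⁸ m/s × 5.6135×10^-6 s = 1550 m = 1.55 km.

1.55 km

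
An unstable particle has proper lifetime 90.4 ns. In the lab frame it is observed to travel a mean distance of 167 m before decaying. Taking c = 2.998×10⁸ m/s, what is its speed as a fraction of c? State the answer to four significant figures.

0.9871c

Let x = d/(cτ) = 167.0 m / (2.998×10⁸ m/s × 9.040×10^-8 s) = 6.1619. Since d = βγcτ, x = βγ = β/√(1−β²).
Solving: β² = x²/(1+x²) = 37.969/38.969 = 0.974339, so β = 0.9871.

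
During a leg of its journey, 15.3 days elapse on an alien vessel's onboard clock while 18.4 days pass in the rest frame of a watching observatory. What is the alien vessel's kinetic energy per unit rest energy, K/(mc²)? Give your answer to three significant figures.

0.203

γ = Δt/Δτ = 18.4/15.3 = 1.20261.
Since K = (γ−1)mc², K/(mc²) = 1.20261 − 1 = 0.203.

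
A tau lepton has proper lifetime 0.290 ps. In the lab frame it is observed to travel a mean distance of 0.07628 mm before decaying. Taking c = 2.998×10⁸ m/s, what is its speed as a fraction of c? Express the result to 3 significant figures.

0.660c

Let x = d/(cτ) = 7.628×10^-5 m / (2.998×10⁸ m/s × 2.900×10^-13 s) = 0.87737. Since d = βγcτ, x = βγ = β/√(1−β²).
Solving: β² = x²/(1+x²) = 0.769778/1.769778 = 0.434957, so β = 0.660.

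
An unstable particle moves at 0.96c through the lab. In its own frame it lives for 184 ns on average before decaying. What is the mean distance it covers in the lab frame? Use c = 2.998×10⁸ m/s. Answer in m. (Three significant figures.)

189 m

Lorentz factor: γ = (1 − 0.9216)^(−1/2) = 3.5714.
Lab-frame lifetime: Δt = γτ = 3.5714 × 184 ns = 657.14 ns.
Distance: d = vΔt = 0.96 × 2.998×10⁸ m/s × 6.5714×10^-7 s = 189 m.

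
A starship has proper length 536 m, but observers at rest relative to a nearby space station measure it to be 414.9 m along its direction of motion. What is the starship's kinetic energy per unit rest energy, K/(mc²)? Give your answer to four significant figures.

0.2919

γ = L₀/L = 536/414.9 = 1.29188.
K/(mc²) = γ − 1 = 1.29188 − 1 = 0.2919.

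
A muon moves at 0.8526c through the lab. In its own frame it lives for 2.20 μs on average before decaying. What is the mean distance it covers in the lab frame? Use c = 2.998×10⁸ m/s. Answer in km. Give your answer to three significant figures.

γ = 1/√(1 − β²) = 1/√(1 − 0.72692676) = 1/√0.27307324 = 1/0.522564 = 1.9136.
Lab-frame lifetime: Δt = γτ = 1.9136 × 2.20 μs = 4.2099 μs.
Distance: d = vΔt = 0.8526 × 2.998×10⁸ m/s × 4.2099×10^-6 s = 1080 m = 1.08 km.

1.08 km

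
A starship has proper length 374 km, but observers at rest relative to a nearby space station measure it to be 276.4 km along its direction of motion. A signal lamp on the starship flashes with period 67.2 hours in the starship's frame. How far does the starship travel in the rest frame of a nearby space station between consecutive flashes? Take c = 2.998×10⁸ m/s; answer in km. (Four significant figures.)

6.611×10^10 km

Length contraction gives γ = L₀/L = 374/276.4 = 1.35311.
β = √(1 − 1/γ²) = 0.67366. Lab-frame period = γτ = 1.35311×67.2 hours = 90.929 hours. Distance = βc × γτ = 0.67366 × 2.998×10⁸ m/s × 327344.4 s = 6.6112×10^13 m = 6.611×10^10 km.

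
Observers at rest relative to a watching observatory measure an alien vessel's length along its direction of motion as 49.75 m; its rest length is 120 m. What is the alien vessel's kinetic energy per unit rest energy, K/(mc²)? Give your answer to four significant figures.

γ = L₀/L = 120/49.75 = 2.41206.
Since K = (γ−1)mc², K/(mc²) = 2.41206 − 1 = 1.412.

1.412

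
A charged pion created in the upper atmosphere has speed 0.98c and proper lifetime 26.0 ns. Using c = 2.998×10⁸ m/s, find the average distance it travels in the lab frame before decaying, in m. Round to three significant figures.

38.4 m

γ = 1/√(1 − β²) = 1/√(1 − 0.9604) = 1/√0.0396 = 1/0.198997 = 5.0252.
Lab-frame lifetime: Δt = γτ = 5.0252 × 26.0 ns = 130.66 ns.
Distance: d = vΔt = 0.98 × 2.998×10⁸ m/s × 1.3066×10^-7 s = 38.4 m.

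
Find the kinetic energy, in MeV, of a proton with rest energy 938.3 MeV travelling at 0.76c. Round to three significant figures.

505 MeV

With β = 0.76, γ = 1/√(1 − 0.76²) = 1/√0.4224 = 1.53864.
Kinetic energy: K = (γ − 1)mc² = (1.53864 − 1) × 938.3 MeV = 0.53864 × 938.3 = 505 MeV.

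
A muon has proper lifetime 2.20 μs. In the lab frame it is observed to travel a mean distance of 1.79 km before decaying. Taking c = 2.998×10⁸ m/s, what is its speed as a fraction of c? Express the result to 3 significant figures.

0.938c

d = βγcτ ⇒ βγ = d/(cτ) = 1790 m / (659.56 m) = 2.7139.
β = (βγ)/√(1+(βγ)²) = 2.7139/√8.36525 = 0.938.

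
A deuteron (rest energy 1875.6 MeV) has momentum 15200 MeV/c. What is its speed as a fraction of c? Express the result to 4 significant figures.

0.9925c

βγ = pc/(mc²) = 15200/1875.6 = 8.1041.
Since γ² = 1 + (βγ)² = 66.6764, γ = √66.6764 = 8.16556, and β = (βγ)/γ = 8.1041/8.16556 = 0.9925.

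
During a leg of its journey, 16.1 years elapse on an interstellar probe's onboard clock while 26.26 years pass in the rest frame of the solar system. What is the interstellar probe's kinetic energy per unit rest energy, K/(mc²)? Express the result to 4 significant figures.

The time-dilation ratio gives γ = 26.26/16.1 = 1.63106.
K/(mc²) = γ − 1 = 1.63106 − 1 = 0.6311.

0.6311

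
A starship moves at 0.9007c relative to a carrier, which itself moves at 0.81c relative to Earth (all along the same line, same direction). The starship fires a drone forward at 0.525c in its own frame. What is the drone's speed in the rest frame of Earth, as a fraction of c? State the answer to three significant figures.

0.997c

Apply u = (u'+v)/(1+u'v) twice. Drone in the carrier frame: (0.525+0.9007)/(1+0.525·0.9007) = 1.4257/1.4728675 = 0.96798c.
That velocity, transformed to the rest frame of Earth: (0.96798+0.81)/(1+0.96798·0.81) = 1.77798/1.7840638 = 0.99659c.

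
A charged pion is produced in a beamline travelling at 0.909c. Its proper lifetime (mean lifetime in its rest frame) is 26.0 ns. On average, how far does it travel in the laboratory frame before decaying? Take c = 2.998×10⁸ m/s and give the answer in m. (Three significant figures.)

17.0 m

γ = 1/√(1 − β²) = 1/√(1 − 0.826281) = 1/√0.173719 = 1/0.416796 = 2.3993.
Lab-frame lifetime: Δt = γτ = 2.3993 × 26.0 ns = 62.382 ns.
Distance: d = vΔt = 0.909 × 2.998×10⁸ m/s × 6.2382×10^-8 s = 17.0 m.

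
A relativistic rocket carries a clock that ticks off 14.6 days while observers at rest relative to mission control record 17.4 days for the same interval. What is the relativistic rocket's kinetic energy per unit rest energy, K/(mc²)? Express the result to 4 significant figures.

0.1918

From Δt = γΔτ: γ = 17.4/14.6 = 1.19178.
Since K = (γ−1)mc², K/(mc²) = 1.19178 − 1 = 0.1918.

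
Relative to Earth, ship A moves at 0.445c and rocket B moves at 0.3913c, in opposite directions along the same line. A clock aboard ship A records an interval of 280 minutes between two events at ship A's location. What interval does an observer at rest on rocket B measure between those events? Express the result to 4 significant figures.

398.9 minutes

Speed of ship A in rocket B's frame: u = (v_A + v_B)/(1 + v_A v_B/c²) = (0.445 + 0.3913)/(1 + 0.445×0.3913) = 0.8363/1.1741285 = 0.71227; |u| = 0.71227c.
γ for this relative speed: γ = 1/√(1 − 0.507329) = 1.4247.
The clock on ship A records proper time, so rocket B measures Δt = γΔτ = 1.4247 × 280 = 398.9 minutes.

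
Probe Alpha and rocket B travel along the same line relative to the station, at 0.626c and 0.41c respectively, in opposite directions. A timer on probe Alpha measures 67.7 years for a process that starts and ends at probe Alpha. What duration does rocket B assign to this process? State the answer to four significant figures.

119.6 years

Speed of probe Alpha in rocket B's frame: u = (v_A + v_B)/(1 + v_A v_B/c²) = (0.626 + 0.41)/(1 + 0.626×0.41) = 1.036/1.25666 = 0.82441; |u| = 0.82441c.
At |u| = 0.82441c, γ = (1 − 0.679652)^(−1/2) = 1.7668.
Probe Alpha's interval is proper; time dilation gives Δt_B = γΔτ = 1.7668 × 67.7 years = 119.6 years.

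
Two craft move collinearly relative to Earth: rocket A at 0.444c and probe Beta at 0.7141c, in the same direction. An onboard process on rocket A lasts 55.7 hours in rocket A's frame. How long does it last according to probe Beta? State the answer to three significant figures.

60.6 hours

Speed of rocket A in probe Beta's frame: u = (v_A − v_B)/(1 − v_A v_B/c²) = (0.444 − 0.7141)/(1 − 0.444×0.7141) = −0.2701/0.6829396 = −0.3955; |u| = 0.3955c.
γ for this relative speed: γ = 1/√(1 − 0.15642) = 1.0888.
The clock on rocket A records proper time, so probe Beta measures Δt = γΔτ = 1.0888 × 55.7 = 60.6 hours.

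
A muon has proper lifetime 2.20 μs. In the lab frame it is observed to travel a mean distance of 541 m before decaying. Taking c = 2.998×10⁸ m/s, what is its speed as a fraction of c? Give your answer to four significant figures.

d = βγcτ ⇒ βγ = d/(cτ) = 541.0 m / (659.56 m) = 0.82024.
β = (βγ)/√(1+(βγ)²) = 0.82024/√1.672794 = 0.6342.

0.6342c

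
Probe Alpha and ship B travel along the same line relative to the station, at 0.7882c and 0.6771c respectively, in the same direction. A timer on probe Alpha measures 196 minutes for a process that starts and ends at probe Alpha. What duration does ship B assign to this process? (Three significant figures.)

Transform probe Alpha's velocity into ship B's frame: (0.7882 − 0.6771)/(1 − 0.7882·0.6771) = 0.1111/0.46630978, so the relative speed is 0.23825c.
γ for this relative speed: γ = 1/√(1 − 0.0567631) = 1.0296.
Probe Alpha's interval is proper; time dilation gives Δt_B = γΔτ = 1.0296 × 196 minutes = 202 minutes.

202 minutes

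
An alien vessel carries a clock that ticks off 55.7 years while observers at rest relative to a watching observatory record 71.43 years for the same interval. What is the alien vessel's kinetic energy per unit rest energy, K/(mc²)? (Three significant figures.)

γ = Δt/Δτ = 71.43/55.7 = 1.28241.
Since K = (γ−1)mc², K/(mc²) = 1.28241 − 1 = 0.282.

0.282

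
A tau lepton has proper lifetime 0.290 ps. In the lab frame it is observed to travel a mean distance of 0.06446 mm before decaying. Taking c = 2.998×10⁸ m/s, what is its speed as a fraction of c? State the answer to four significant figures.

0.5956c

d = βγcτ ⇒ βγ = d/(cτ) = 6.446×10^-5 m / (8.6942×10^-5 m) = 0.74141.
β = (βγ)/√(1+(βγ)²) = 0.74141/√1.549689 = 0.5956.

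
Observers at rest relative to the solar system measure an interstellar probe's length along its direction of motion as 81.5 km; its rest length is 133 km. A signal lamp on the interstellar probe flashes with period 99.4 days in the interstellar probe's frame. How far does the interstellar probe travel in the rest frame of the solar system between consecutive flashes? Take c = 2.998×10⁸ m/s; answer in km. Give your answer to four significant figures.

3.320×10^12 km

Length contraction gives γ = L₀/L = 133/81.5 = 1.6319.
β = √(1 − 1/γ²) = 0.79025. Lab-frame period = γτ = 1.6319×99.4 days = 162.21 days. Distance = βc × γτ = 0.79025 × 2.998×10⁸ m/s × 14014944 s = 3.3204×10^15 m = 3.320×10^12 km.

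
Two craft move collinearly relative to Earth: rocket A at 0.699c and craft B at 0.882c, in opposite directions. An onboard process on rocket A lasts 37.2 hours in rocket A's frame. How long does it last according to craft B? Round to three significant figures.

Transform rocket A's velocity into craft B's frame: (0.699 + 0.882)/(1 + 0.699·0.882) = 1.581/1.616518, so the relative speed is 0.97803c.
γ for this relative speed: γ = 1/√(1 − 0.956543) = 4.797.
Rocket A's interval is proper; time dilation gives Δt_B = γΔτ = 4.797 × 37.2 hours = 178 hours.

178 hours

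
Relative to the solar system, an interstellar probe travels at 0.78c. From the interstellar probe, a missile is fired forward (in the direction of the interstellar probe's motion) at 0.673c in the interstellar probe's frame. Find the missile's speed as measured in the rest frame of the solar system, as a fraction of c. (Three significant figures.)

0.953c

Relativistic velocity addition: u = (u' + v)/(1 + u'v/c²), with u' = 0.673c and v = 0.78c.
Numerator: 0.673 + 0.78 = 1.453. Denominator: 1 + (0.673)(0.78) = 1.52494.
u = 1.453/1.52494 = 0.95282, so the speed is 0.953c.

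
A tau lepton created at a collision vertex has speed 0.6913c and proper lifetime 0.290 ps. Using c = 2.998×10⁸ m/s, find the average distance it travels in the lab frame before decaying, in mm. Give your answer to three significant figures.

0.0832 mm

γ = 1/√(1 − β²) = 1/√(1 − 0.47789569) = 1/√0.52210431 = 1/0.722568 = 1.384.
Lab-frame lifetime: Δt = γτ = 1.384 × 0.290 ps = 0.40136 ps.
Distance: d = vΔt = 0.6913 × 2.998×10⁸ m/s × 4.0136×10^-13 s = 8.32×10^-5 m = 0.0832 mm.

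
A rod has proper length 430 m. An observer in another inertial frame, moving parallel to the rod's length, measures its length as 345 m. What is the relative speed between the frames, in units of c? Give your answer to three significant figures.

Length contraction gives γ = L₀/L = 430/345 = 1.2464.
β = √(1 − 1/γ²) = √0.356298 = 0.597.

0.597c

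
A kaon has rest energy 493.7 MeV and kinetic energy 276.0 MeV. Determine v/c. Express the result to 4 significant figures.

K = (γ−1)mc², so γ = 1 + 276.0/493.7 = 1.559.
Then v/c = √(1 − γ⁻²) = √(1 − 0.411441) = √0.588559 = 0.7672.

0.7672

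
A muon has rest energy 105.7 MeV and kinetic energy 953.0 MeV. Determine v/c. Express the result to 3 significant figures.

K = (γ−1)mc², so γ = 1 + 953.0/105.7 = 10.016.
Then v/c = √(1 − γ⁻²) = √(1 − 0.00996808) = √0.99003192 = 0.995.

0.995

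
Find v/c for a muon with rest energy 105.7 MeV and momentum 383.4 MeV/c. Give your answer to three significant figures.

0.964

βγ = pc/(mc²) = 383.4/105.7 = 3.6272.
Since γ² = 1 + (βγ)² = 14.1566, γ = √14.1566 = 3.76253, and β = (βγ)/γ = 3.6272/3.76253 = 0.964.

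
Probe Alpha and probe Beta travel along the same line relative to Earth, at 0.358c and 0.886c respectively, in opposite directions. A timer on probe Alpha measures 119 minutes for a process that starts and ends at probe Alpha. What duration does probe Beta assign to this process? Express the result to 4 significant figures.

362.0 minutes

Speed of probe Alpha in probe Beta's frame: u = (v_A + v_B)/(1 + v_A v_B/c²) = (0.358 + 0.886)/(1 + 0.358×0.886) = 1.244/1.317188 = 0.94444; |u| = 0.94444c.
γ for this relative speed: γ = 1/√(1 − 0.891967) = 3.0424.
Probe Alpha's interval is proper; time dilation gives Δt_B = γΔτ = 3.0424 × 119 minutes = 362.0 minutes.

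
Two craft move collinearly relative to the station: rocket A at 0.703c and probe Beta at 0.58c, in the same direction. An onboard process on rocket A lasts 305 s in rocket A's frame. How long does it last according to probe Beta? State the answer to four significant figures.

311.8 s

The velocity of rocket A relative to probe Beta is (0.703 − 0.58)c / (1 − 0.703×0.58) = 0.20768c; relative speed 0.20768c.
At |u| = 0.20768c, γ = (1 − 0.043131)^(−1/2) = 1.0223.
Rocket A's interval is proper; time dilation gives Δt_B = γΔτ = 1.0223 × 305 s = 311.8 s.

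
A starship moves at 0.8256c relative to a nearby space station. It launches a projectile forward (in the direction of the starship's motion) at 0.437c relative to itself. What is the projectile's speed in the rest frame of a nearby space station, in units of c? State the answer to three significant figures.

0.928c

Relativistic velocity addition: u = (u' + v)/(1 + u'v/c²), with u' = 0.437c and v = 0.8256c.
Numerator: 0.437 + 0.8256 = 1.2626. Denominator: 1 + (0.437)(0.8256) = 1.3607872.
u = 1.2626/1.3607872 = 0.92785, so the speed is 0.928c.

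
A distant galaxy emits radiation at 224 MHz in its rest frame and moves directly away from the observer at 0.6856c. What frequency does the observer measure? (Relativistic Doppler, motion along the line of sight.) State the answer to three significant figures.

96.7 MHz

Relativistic Doppler (source moving away): f_obs = f_src · √((1−β)/(1+β)).
With β = 0.6856: factor = √(0.3144/1.6856) = 0.43188.
f_obs = 224 × 0.43188 = 96.7 MHz.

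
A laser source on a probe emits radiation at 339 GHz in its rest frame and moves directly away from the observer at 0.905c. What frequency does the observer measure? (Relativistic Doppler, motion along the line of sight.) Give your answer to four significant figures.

75.70 GHz

Relativistic Doppler (source moving away): f_obs = f_src · √((1−β)/(1+β)).
With β = 0.905: factor = √(0.095/1.905) = 0.22331.
f_obs = 339 × 0.22331 = 75.70 GHz.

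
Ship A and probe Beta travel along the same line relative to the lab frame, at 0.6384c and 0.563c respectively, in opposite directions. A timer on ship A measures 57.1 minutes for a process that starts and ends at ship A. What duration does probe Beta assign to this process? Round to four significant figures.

122.0 minutes

Transform ship A's velocity into probe Beta's frame: (0.6384 + 0.563)/(1 + 0.6384·0.563) = 1.2014/1.3594192, so the relative speed is 0.88376c.
γ for this relative speed: γ = 1/√(1 − 0.781032) = 2.137.
The clock on ship A records proper time, so probe Beta measures Δt = γΔτ = 2.137 × 57.1 = 122.0 minutes.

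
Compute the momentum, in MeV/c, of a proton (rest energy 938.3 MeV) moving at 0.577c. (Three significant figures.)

Lorentz factor: γ = (1 − 0.332929)^(−1/2) = 1.2244.
Momentum: p = γβ·mc = 1.2244 × 0.577 × 938.3 MeV/c = 663 MeV/c.

663 MeV/c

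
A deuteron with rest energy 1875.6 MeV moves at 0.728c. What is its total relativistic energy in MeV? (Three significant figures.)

2740 MeV

With β = 0.728, γ = 1/√(1 − 0.728²) = 1/√0.470016 = 1.4586.
Total energy: E = γmc² = 1.4586 × 1875.6 MeV = 2740 MeV.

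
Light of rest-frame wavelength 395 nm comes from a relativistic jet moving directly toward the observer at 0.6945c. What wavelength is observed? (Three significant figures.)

Relativistic Doppler for wavelength: λ_obs = λ_src · √((1−β)/(1+β)).
With β = 0.6945: factor = √(0.3055/1.6945) = 0.4246.
λ_obs = 395 × 0.4246 = 168 nm.

168 nm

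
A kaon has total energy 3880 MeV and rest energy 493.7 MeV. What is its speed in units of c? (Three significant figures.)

γ = E/(mc²) = 3880/493.7 = 7.859.
β = √(1 − 1/γ²) = √(1 − 0.0161907) = √0.9838093 = 0.992.

0.992c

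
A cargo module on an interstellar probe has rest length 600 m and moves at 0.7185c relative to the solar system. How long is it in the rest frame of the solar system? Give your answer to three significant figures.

Lorentz factor: γ = (1 − 0.51624225)^(−1/2) = 1.4378.
Along the direction of motion the measured length is L₀/γ = 600/1.4378 = 417 m.

417 m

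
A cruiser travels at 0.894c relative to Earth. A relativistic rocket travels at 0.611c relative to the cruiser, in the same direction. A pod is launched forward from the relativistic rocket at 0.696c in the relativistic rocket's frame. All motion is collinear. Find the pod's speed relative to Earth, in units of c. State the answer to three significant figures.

Compose velocities in two stages. Stage 1 (into S'): u₁ = (0.696+0.611)/(1+0.696×0.611) = 0.91703.
Stage 2 (into S): u = (0.91703+0.894)/(1+0.91703×0.894) = 0.99517, so the speed is 0.995c.

0.995c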